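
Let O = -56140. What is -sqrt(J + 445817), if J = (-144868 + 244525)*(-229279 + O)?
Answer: -I*sqrt(28443555466) ≈ -1.6865e+5*I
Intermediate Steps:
J = -28444001283 (J = (-144868 + 244525)*(-229279 - 56140) = 99657*(-285419) = -28444001283)
-sqrt(J + 445817) = -sqrt(-28444001283 + 445817) = -sqrt(-28443555466) = -I*sqrt(28443555466)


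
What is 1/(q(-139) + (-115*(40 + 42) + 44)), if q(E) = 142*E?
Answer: -1/29124 ≈ -3.4336e-5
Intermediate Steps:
1/(q(-139) + (-115*(40 + 42) + 44)) = 1/(142*(-139) + (-115*(40 + 42) + 44)) = 1/(-19738 + (-115*82 + 44)) = 1/(-19738 + (-9430 + 44)) = 1/(-19738 - 9386) = 1/(-29124) = -1/29124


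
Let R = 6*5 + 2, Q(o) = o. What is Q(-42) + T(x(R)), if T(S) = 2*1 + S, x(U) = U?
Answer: -8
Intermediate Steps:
R = 32 (R = 30 + 2 = 32)
T(S) = 2 + S
Q(-42) + T(x(R)) = -42 + (2 + 32) = -42 + 34 = -8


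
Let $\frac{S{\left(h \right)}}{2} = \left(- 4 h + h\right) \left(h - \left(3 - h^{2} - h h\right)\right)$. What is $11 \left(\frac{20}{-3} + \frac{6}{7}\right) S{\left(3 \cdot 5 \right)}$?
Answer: $2657160$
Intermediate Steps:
$S{\left(h \right)} = - 6 h \left(-3 + h + 2 h^{2}\right)$ ($S{\left(h \right)} = 2 \left(- 4 h + h\right) \left(h - \left(3 - h^{2} - h h\right)\right) = 2 - 3 h \left(h + \left(\left(h^{2} + h^{2}\right) - 3\right)\right) = 2 - 3 h \left(h + \left(2 h^{2} - 3\right)\right) = 2 - 3 h \left(h + \left(-3 + 2 h^{2}\right)\right) = 2 - 3 h \left(-3 + h + 2 h^{2}\right) = 2 \left(- 3 h \left(-3 + h + 2 h^{2}\right)\right) = - 6 h \left(-3 + h + 2 h^{2}\right)$)
$11 \left(\frac{20}{-3} + \frac{6}{7}\right) S{\left(3 \cdot 5 \right)} = 11 \left(\frac{20}{-3} + \frac{6}{7}\right) 6 \cdot 3 \cdot 5 \left(3 - 3 \cdot 5 - 2 \left(3 \cdot 5\right)^{2}\right) = 11 \left(20 \left(- \frac{1}{3}\right) + 6 \cdot \frac{1}{7}\right) 6 \cdot 15 \left(3 - 15 - 2 \cdot 15^{2}\right) = 11 \left(- \frac{20}{3} + \frac{6}{7}\right) 6 \cdot 15 \left(3 - 15 - 450\right) = 11 \left(- \frac{122}{21}\right) 6 \cdot 15 \left(3 - 15 - 450\right) = - \frac{1342 \cdot 6 \cdot 15 \left(-462\right)}{21} = \left(- \frac{1342}{21}\right) \left(-41580\right) = 2657160$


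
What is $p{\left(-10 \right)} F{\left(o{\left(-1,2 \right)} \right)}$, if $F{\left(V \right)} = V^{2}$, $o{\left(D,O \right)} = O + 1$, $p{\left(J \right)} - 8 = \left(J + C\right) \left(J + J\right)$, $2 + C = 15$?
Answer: $-468$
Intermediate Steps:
$C = 13$ ($C = -2 + 15 = 13$)
$p{\left(J \right)} = 8 + 2 J \left(13 + J\right)$ ($p{\left(J \right)} = 8 + \left(J + 13\right) \left(J + J\right) = 8 + \left(13 + J\right) 2 J = 8 + 2 J \left(13 + J\right)$)
$o{\left(D,O \right)} = 1 + O$
$p{\left(-10 \right)} F{\left(o{\left(-1,2 \right)} \right)} = \left(8 + 2 \left(-10\right)^{2} + 26 \left(-10\right)\right) \left(1 + 2\right)^{2} = \left(8 + 2 \cdot 100 - 260\right) 3^{2} = \left(8 + 200 - 260\right) 9 = \left(-52\right) 9 = -468$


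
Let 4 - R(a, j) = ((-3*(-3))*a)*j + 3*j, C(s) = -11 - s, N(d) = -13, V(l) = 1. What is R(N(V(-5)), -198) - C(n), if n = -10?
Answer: -22567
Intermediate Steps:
R(a, j) = 4 - 3*j - 9*a*j (R(a, j) = 4 - (((-3*(-3))*a)*j + 3*j) = 4 - ((9*a)*j + 3*j) = 4 - (9*a*j + 3*j) = 4 - (3*j + 9*a*j) = 4 + (-3*j - 9*a*j) = 4 - 3*j - 9*a*j)
R(N(V(-5)), -198) - C(n) = (4 - 3*(-198) - 9*(-13)*(-198)) - (-11 - 1*(-10)) = (4 + 594 - 23166) - (-11 + 10) = -22568 - 1*(-1) = -22568 + 1 = -22567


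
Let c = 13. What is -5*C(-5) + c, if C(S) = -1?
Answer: 18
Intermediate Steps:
-5*C(-5) + c = -5*(-1) + 13 = 5 + 13 = 18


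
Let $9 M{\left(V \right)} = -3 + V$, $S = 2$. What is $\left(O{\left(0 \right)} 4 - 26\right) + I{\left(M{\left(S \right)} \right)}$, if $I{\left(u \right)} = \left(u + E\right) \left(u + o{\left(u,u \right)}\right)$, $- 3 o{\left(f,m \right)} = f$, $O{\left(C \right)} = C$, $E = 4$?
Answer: $- \frac{6388}{243} \approx -26.288$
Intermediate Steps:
$o{\left(f,m \right)} = - \frac{f}{3}$
$M{\left(V \right)} = - \frac{1}{3} + \frac{V}{9}$ ($M{\left(V \right)} = \frac{-3 + V}{9} = - \frac{1}{3} + \frac{V}{9}$)
$I{\left(u \right)} = \frac{2 u \left(4 + u\right)}{3}$ ($I{\left(u \right)} = \left(u + 4\right) \left(u - \frac{u}{3}\right) = \left(4 + u\right) \frac{2 u}{3} = \frac{2 u \left(4 + u\right)}{3}$)
$\left(O{\left(0 \right)} 4 - 26\right) + I{\left(M{\left(S \right)} \right)} = \left(0 \cdot 4 - 26\right) + \frac{2 \left(- \frac{1}{3} + \frac{1}{9} \cdot 2\right) \left(4 + \left(- \frac{1}{3} + \frac{1}{9} \cdot 2\right)\right)}{3} = \left(0 - 26\right) + \frac{2 \left(- \frac{1}{3} + \frac{2}{9}\right) \left(4 + \left(- \frac{1}{3} + \frac{2}{9}\right)\right)}{3} = -26 + \frac{2}{3} \left(- \frac{1}{9}\right) \left(4 - \frac{1}{9}\right) = -26 + \frac{2}{3} \left(- \frac{1}{9}\right) \frac{35}{9} = -26 - \frac{70}{243} = - \frac{6388}{243}$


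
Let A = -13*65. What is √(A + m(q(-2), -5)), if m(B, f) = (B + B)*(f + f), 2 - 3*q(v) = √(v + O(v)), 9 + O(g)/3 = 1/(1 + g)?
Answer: √(-7725 + 240*I*√2)/3 ≈ 0.64346 + 29.304*I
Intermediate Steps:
A = -845
O(g) = -27 + 3/(1 + g)
q(v) = ⅔ - √(v + 3*(-8 - 9*v)/(1 + v))/3
m(B, f) = 4*B*f (m(B, f) = (2*B)*(2*f) = 4*B*f)
√(A + m(q(-2), -5)) = √(-845 + 4*(⅔ - 4*I*√2*√(-1/(1 - 2))/3)*(-5)) = √(-845 + 4*(⅔ - 4*I*√2*√(-1/(-1))/3)*(-5)) = √(-845 + 4*(⅔ - 4*I*√2/3)*(-5)) = √(-845 + (-40/3 + 80*I*√2/3)) = √(-2575/3 + 80*I*√2/3)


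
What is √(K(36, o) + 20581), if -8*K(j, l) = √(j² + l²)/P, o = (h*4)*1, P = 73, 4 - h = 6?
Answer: √(438704596 - 146*√85)/146 ≈ 143.46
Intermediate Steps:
h = -2 (h = 4 - 1*6 = 4 - 6 = -2)
o = -8 (o = -2*4*1 = -8*1 = -8)
K(j, l) = -√(j² + l²)/584 (K(j, l) = -√(j² + l²)/(8*73) = -√(j² + l²)/584)
√(K(36, o) + 20581) = √(-√(36² + (-8)²)/584 + 20581) = √(-√(1296 + 64)/584 + 20581) = √(-√85/146 + 20581) = √(20581 - √85/146)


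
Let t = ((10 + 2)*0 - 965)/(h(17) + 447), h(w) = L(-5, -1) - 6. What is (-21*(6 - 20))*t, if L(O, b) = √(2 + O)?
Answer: -20852685/32414 + 47285*I*√3/32414 ≈ -643.32 + 2.5267*I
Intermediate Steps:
h(w) = -6 + I*√3 (h(w) = √(2 - 5) - 6 = √(-3) - 6 = I*√3 - 6 = -6 + I*√3)
t = -965/(441 + I*√3) (t = ((10 + 2)*0 - 965)/((-6 + I*√3) + 447) = (12*0 - 965)/(441 + I*√3) = (0 - 965)/(441 + I*√3) = -965/(441 + I*√3) ≈ -2.1882 + 0.0085942*I)
(-21*(6 - 20))*t = (-21*(6 - 20))*(-141855/64828 + 965*I*√3/194484) = (-21*(-14))*(-141855/64828 + 965*I*√3/194484) = 294*(-141855/64828 + 965*I*√3/194484) = -20852685/32414 + 47285*I*√3/32414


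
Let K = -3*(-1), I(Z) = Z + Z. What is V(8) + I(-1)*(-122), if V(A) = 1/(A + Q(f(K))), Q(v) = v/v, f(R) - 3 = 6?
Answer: 2197/9 ≈ 244.11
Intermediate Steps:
I(Z) = 2*Z
K = 3
f(R) = 9 (f(R) = 3 + 6 = 9)
Q(v) = 1
V(A) = 1/(1 + A) (V(A) = 1/(A + 1) = 1/(1 + A))
V(8) + I(-1)*(-122) = 1/(1 + 8) + (2*(-1))*(-122) = 1/9 - 2*(-122) = 1/9 + 244 = 2197/9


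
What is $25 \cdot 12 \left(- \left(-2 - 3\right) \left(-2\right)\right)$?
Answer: $-3000$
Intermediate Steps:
$25 \cdot 12 \left(- \left(-2 - 3\right) \left(-2\right)\right) = 300 \left(- \left(-5\right) \left(-2\right)\right) = 300 \left(\left(-1\right) 10\right) = 300 \left(-10\right) = -3000$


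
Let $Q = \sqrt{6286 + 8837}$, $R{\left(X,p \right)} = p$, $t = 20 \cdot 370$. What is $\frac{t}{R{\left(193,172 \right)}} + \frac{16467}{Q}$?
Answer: $\frac{1850}{43} + \frac{5489 \sqrt{3}}{71} \approx 176.93$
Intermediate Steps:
$t = 7400$
$Q = 71 \sqrt{3}$ ($Q = \sqrt{15123} = 71 \sqrt{3} \approx 122.98$)
$\frac{t}{R{\left(193,172 \right)}} + \frac{16467}{Q} = \frac{7400}{172} + \frac{16467}{71 \sqrt{3}} = 7400 \cdot \frac{1}{172} + 16467 \frac{\sqrt{3}}{213} = \frac{1850}{43} + \frac{5489 \sqrt{3}}{71}$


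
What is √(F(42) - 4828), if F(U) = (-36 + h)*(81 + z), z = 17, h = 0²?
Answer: 2*I*√2089 ≈ 91.411*I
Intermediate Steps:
h = 0
F(U) = -3528 (F(U) = (-36 + 0)*(81 + 17) = -36*98 = -3528)
√(F(42) - 4828) = √(-3528 - 4828) = √(-8356) = 2*I*√2089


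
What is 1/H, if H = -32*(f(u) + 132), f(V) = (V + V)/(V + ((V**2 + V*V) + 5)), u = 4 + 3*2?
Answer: -43/181760 ≈ -0.00023658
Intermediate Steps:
u = 10 (u = 4 + 6 = 10)
f(V) = 2*V/(5 + V + 2*V**2) (f(V) = (2*V)/(V + ((V**2 + V**2) + 5)) = (2*V)/(V + (2*V**2 + 5)) = (2*V)/(V + (5 + 2*V**2)) = (2*V)/(5 + V + 2*V**2) = 2*V/(5 + V + 2*V**2))
H = -181760/43 (H = -32*(2*10/(5 + 10 + 2*10**2) + 132) = -32*(2*10/(5 + 10 + 2*100) + 132) = -32*(2*10/(5 + 10 + 200) + 132) = -32*(2*10/215 + 132) = -32*(2*10*(1/215) + 132) = -32*(4/43 + 132) = -32*5680/43 = -181760/43 ≈ -4227.0)
1/H = 1/(-181760/43) = -43/181760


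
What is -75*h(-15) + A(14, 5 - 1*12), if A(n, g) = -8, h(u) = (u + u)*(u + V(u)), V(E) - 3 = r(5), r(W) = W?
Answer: -15758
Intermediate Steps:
V(E) = 8 (V(E) = 3 + 5 = 8)
h(u) = 2*u*(8 + u) (h(u) = (u + u)*(u + 8) = (2*u)*(8 + u) = 2*u*(8 + u))
-75*h(-15) + A(14, 5 - 1*12) = -150*(-15)*(8 - 15) - 8 = -150*(-15)*(-7) - 8 = -75*210 - 8 = -15750 - 8 = -15758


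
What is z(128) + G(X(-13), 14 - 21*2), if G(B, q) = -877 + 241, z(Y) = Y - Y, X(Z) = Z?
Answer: -636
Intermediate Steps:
z(Y) = 0
G(B, q) = -636
z(128) + G(X(-13), 14 - 21*2) = 0 - 636 = -636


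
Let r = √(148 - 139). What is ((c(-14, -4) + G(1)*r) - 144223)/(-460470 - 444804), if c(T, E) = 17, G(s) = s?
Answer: 144203/905274 ≈ 0.15929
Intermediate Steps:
r = 3 (r = √9 = 3)
((c(-14, -4) + G(1)*r) - 144223)/(-460470 - 444804) = ((17 + 1*3) - 144223)/(-460470 - 444804) = ((17 + 3) - 144223)/(-905274) = (20 - 144223)*(-1/905274) = -144203*(-1/905274) = 144203/905274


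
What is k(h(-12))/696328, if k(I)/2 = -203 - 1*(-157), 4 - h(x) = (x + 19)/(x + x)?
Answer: -23/174082 ≈ -0.00013212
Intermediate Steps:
h(x) = 4 - (19 + x)/(2*x) (h(x) = 4 - (x + 19)/(x + x) = 4 - (19 + x)/(2*x))
k(I) = -92 (k(I) = 2*(-203 - 1*(-157)) = 2*(-203 + 157) = 2*(-46) = -92)
k(h(-12))/696328 = -92/696328 = -92*1/696328 = -23/174082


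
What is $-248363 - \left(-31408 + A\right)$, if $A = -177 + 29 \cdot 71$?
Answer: $-218837$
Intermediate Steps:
$A = 1882$ ($A = -177 + 2059 = 1882$)
$-248363 - \left(-31408 + A\right) = -248363 + \left(31408 - 1882\right) = -248363 + 29526 = -218837$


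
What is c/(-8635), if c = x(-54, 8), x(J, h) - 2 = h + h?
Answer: -18/8635 ≈ -0.0020845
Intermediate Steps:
x(J, h) = 2 + 2*h (x(J, h) = 2 + (h + h) = 2 + 2*h)
c = 18 (c = 2 + 2*8 = 2 + 16 = 18)
c/(-8635) = 18/(-8635) = 18*(-1/8635) = -18/8635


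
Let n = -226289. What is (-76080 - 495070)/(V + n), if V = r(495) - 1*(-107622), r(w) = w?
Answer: 285575/59086 ≈ 4.8332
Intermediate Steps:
V = 108117 (V = 495 - 1*(-107622) = 495 + 107622 = 108117)
(-76080 - 495070)/(V + n) = (-76080 - 495070)/(108117 - 226289) = -571150/(-118172) = -571150*(-1/118172) = 285575/59086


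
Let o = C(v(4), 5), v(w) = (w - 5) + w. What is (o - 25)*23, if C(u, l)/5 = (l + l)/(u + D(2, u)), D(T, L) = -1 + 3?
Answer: -345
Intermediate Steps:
D(T, L) = 2
v(w) = -5 + 2*w (v(w) = (-5 + w) + w = -5 + 2*w)
C(u, l) = 10*l/(2 + u) (C(u, l) = 5*((l + l)/(u + 2)) = 5*((2*l)/(2 + u)) = 5*(2*l/(2 + u)) = 10*l/(2 + u))
o = 10 (o = 10*5/(2 + (-5 + 2*4)) = 10*5/(2 + (-5 + 8)) = 10*5/(2 + 3) = 10*5/5 = 10*5*(⅕) = 10)
(o - 25)*23 = (10 - 25)*23 = -15*23 = -345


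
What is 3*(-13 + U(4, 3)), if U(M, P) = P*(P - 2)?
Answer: -30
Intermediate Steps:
U(M, P) = P*(-2 + P)
3*(-13 + U(4, 3)) = 3*(-13 + 3*(-2 + 3)) = 3*(-13 + 3*1) = 3*(-13 + 3) = 3*(-10) = -30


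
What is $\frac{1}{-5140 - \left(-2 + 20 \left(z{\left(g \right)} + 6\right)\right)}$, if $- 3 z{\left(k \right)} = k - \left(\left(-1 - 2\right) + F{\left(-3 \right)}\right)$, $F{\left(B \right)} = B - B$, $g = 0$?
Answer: $- \frac{1}{5238} \approx -0.00019091$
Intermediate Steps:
$F{\left(B \right)} = 0$
$z{\left(k \right)} = -1 - \frac{k}{3}$ ($z{\left(k \right)} = - \frac{k - \left(\left(-1 - 2\right) + 0\right)}{3} = - \frac{k - \left(-3 + 0\right)}{3} = - \frac{k - -3}{3} = - \frac{k + 3}{3} = - \frac{3 + k}{3} = -1 - \frac{k}{3}$)
$\frac{1}{-5140 - \left(-2 + 20 \left(z{\left(g \right)} + 6\right)\right)} = \frac{1}{-5140 + \left(2 - 20 \left(\left(-1 - 0\right) + 6\right)\right)} = \frac{1}{-5140 + \left(2 - 20 \left(\left(-1 + 0\right) + 6\right)\right)} = \frac{1}{-5140 + \left(2 - 20 \left(-1 + 6\right)\right)} = \frac{1}{-5140 + \left(2 - 100\right)} = \frac{1}{-5140 - 98} = \frac{1}{-5238} = - \frac{1}{5238}$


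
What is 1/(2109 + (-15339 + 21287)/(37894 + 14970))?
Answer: 13216/27874031 ≈ 0.00047413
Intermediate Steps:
1/(2109 + (-15339 + 21287)/(37894 + 14970)) = 1/(2109 + 5948/52864) = 1/(2109 + 5948*(1/52864)) = 1/(2109 + 1487/13216) = 1/(27874031/13216) = 13216/27874031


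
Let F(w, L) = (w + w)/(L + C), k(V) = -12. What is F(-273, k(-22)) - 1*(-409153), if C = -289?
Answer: 17593657/43 ≈ 4.0916e+5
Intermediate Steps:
F(w, L) = 2*w/(-289 + L) (F(w, L) = (w + w)/(L - 289) = (2*w)/(-289 + L) = 2*w/(-289 + L))
F(-273, k(-22)) - 1*(-409153) = 2*(-273)/(-289 - 12) - 1*(-409153) = 2*(-273)/(-301) + 409153 = 2*(-273)*(-1/301) + 409153 = 78/43 + 409153 = 17593657/43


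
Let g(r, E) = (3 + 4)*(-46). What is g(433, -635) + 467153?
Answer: 466831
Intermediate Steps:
g(r, E) = -322 (g(r, E) = 7*(-46) = -322)
g(433, -635) + 467153 = -322 + 467153 = 466831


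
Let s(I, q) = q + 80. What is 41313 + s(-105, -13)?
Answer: 41380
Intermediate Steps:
s(I, q) = 80 + q
41313 + s(-105, -13) = 41313 + (80 - 13) = 41313 + 67 = 41380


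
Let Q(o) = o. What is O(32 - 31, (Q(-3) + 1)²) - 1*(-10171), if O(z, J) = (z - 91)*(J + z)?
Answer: 9721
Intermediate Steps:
O(z, J) = (-91 + z)*(J + z)
O(32 - 31, (Q(-3) + 1)²) - 1*(-10171) = ((32 - 31)² - 91*(-3 + 1)² - 91*(32 - 31) + (-3 + 1)²*(32 - 31)) - 1*(-10171) = (1² - 91*(-2)² - 91*1 + (-2)²*1) + 10171 = (1 - 91*4 - 91 + 4*1) + 10171 = (1 - 364 - 91 + 4) + 10171 = -450 + 10171 = 9721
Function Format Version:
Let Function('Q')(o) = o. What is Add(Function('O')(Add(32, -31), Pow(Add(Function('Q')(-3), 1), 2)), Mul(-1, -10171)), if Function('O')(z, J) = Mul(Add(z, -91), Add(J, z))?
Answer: 9721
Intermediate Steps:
Function('O')(z, J) = Mul(Add(-91, z), Add(J, z))
Add(Function('O')(Add(32, -31), Pow(Add(Function('Q')(-3), 1), 2)), Mul(-1, -10171)) = Add(Add(Pow(Add(32, -31), 2), Mul(-91, Pow(Add(-3, 1), 2)), Mul(-91, Add(32, -31)), Mul(Pow(Add(-3, 1), 2), Add(32, -31))), Mul(-1, -10171)) = Add(Add(Pow(1, 2), Mul(-91, Pow(-2, 2)), Mul(-91, 1), Mul(Pow(-2, 2), 1)), 10171) = Add(Add(1, Mul(-91, 4), -91, Mul(4, 1)), 10171) = Add(Add(1, -364, -91, 4), 10171) = Add(-450, 10171) = 9721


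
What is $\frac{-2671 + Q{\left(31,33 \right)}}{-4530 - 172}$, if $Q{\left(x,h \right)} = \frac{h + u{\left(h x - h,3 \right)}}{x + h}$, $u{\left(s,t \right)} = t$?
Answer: $\frac{42727}{75232} \approx 0.56794$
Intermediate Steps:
$Q{\left(x,h \right)} = \frac{3 + h}{h + x}$ ($Q{\left(x,h \right)} = \frac{h + 3}{x + h} = \frac{3 + h}{h + x}$)
$\frac{-2671 + Q{\left(31,33 \right)}}{-4530 - 172} = \frac{-2671 + \frac{3 + 33}{33 + 31}}{-4530 - 172} = \frac{-2671 + \frac{1}{64} \cdot 36}{-4702} = \left(-2671 + \frac{1}{64} \cdot 36\right) \left(- \frac{1}{4702}\right) = \left(-2671 + \frac{9}{16}\right) \left(- \frac{1}{4702}\right) = \left(- \frac{42727}{16}\right) \left(- \frac{1}{4702}\right) = \frac{42727}{75232}$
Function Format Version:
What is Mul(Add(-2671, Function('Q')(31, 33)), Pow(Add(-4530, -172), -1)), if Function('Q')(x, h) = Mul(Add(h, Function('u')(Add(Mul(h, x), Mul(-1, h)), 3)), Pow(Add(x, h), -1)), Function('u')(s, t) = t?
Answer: Rational(42727, 75232) ≈ 0.56794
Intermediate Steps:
Function('Q')(x, h) = Mul(Pow(Add(h, x), -1), Add(3, h)) (Function('Q')(x, h) = Mul(Add(h, 3), Pow(Add(x, h), -1)) = Mul(Add(3, h), Pow(Add(h, x), -1)) = Mul(Pow(Add(h, x), -1), Add(3, h)))
Mul(Add(-2671, Function('Q')(31, 33)), Pow(Add(-4530, -172), -1)) = Mul(Add(-2671, Mul(Pow(Add(33, 31), -1), Add(3, 33))), Pow(Add(-4530, -172), -1)) = Mul(Add(-2671, Mul(Pow(64, -1), 36)), Pow(-4702, -1)) = Mul(Add(-2671, Mul(Rational(1, 64), 36)), Rational(-1, 4702)) = Mul(Add(-2671, Rational(9, 16)), Rational(-1, 4702)) = Mul(Rational(-42727, 16), Rational(-1, 4702)) = Rational(42727, 75232)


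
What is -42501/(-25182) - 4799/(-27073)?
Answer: 423825997/227250762 ≈ 1.8650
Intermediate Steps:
-42501/(-25182) - 4799/(-27073) = -42501*(-1/25182) - 4799*(-1/27073) = 14167/8394 + 4799/27073 = 423825997/227250762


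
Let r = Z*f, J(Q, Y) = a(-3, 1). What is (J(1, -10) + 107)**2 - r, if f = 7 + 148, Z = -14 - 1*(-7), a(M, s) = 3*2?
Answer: 13854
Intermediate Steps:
a(M, s) = 6
Z = -7 (Z = -14 + 7 = -7)
f = 155
J(Q, Y) = 6
r = -1085 (r = -7*155 = -1085)
(J(1, -10) + 107)**2 - r = (6 + 107)**2 - 1*(-1085) = 113**2 + 1085 = 12769 + 1085 = 13854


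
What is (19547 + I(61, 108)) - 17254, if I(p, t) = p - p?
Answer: 2293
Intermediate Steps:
I(p, t) = 0
(19547 + I(61, 108)) - 17254 = (19547 + 0) - 17254 = 19547 - 17254 = 2293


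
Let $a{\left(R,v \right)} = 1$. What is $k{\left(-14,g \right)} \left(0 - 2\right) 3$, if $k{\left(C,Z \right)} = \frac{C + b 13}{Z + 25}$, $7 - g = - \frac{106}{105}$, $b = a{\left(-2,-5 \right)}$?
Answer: $\frac{315}{1733} \approx 0.18177$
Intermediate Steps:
$b = 1$
$g = \frac{841}{105}$ ($g = 7 - - \frac{106}{105} = 7 + \frac{106}{105} = \frac{841}{105} \approx 8.0095$)
$k{\left(C,Z \right)} = \frac{13 + C}{25 + Z}$ ($k{\left(C,Z \right)} = \frac{C + 1 \cdot 13}{Z + 25} = \frac{C + 13}{25 + Z} = \frac{13 + C}{25 + Z}$)
$k{\left(-14,g \right)} \left(0 - 2\right) 3 = \frac{13 - 14}{25 + \frac{841}{105}} \left(0 - 2\right) 3 = \frac{1}{\frac{3466}{105}} \left(-1\right) \left(\left(-2\right) 3\right) = \frac{105}{3466} \left(-1\right) \left(-6\right) = \left(- \frac{105}{3466}\right) \left(-6\right) = \frac{315}{1733}$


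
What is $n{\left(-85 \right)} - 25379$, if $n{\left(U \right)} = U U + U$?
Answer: $-18239$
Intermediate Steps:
$n{\left(U \right)} = U + U^{2}$ ($n{\left(U \right)} = U^{2} + U = U + U^{2}$)
$n{\left(-85 \right)} - 25379 = - 85 \left(1 - 85\right) - 25379 = \left(-85\right) \left(-84\right) - 25379 = 7140 - 25379 = -18239$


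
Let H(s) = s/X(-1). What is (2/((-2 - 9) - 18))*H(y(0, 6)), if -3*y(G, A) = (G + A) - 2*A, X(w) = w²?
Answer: -4/29 ≈ -0.13793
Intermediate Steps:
y(G, A) = -G/3 + A/3 (y(G, A) = -((G + A) - 2*A)/3 = -((A + G) - 2*A)/3 = -(G - A)/3 = -G/3 + A/3)
H(s) = s (H(s) = s/((-1)²) = s/1 = s*1 = s)
(2/((-2 - 9) - 18))*H(y(0, 6)) = (2/((-2 - 9) - 18))*(-⅓*0 + (⅓)*6) = (2/(-11 - 18))*(0 + 2) = (2/(-29))*2 = -1/29*2*2 = -2/29*2 = -4/29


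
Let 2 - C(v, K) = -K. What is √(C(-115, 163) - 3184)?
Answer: I*√3019 ≈ 54.945*I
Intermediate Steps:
C(v, K) = 2 + K (C(v, K) = 2 - (-1)*K = 2 + K)
√(C(-115, 163) - 3184) = √((2 + 163) - 3184) = √(165 - 3184) = √(-3019) = I*√3019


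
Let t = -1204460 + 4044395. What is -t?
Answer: -2839935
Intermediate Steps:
t = 2839935
-t = -1*2839935 = -2839935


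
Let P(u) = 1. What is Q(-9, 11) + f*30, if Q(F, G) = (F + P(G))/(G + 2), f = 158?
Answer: 61612/13 ≈ 4739.4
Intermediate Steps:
Q(F, G) = (1 + F)/(2 + G) (Q(F, G) = (F + 1)/(G + 2) = (1 + F)/(2 + G))
Q(-9, 11) + f*30 = (1 - 9)/(2 + 11) + 158*30 = -8/13 + 4740 = 61612/13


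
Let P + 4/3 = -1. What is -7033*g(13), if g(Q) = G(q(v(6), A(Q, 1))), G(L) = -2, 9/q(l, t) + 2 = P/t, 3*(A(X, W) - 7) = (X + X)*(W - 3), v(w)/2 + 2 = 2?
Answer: 14066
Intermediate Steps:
v(w) = 0 (v(w) = -4 + 2*2 = -4 + 4 = 0)
P = -7/3 (P = -4/3 - 1 = -7/3 ≈ -2.3333)
A(X, W) = 7 + 2*X*(-3 + W)/3 (A(X, W) = 7 + ((X + X)*(W - 3))/3 = 7 + ((2*X)*(-3 + W))/3 = 7 + (2*X*(-3 + W))/3 = 7 + 2*X*(-3 + W)/3)
q(l, t) = 9/(-2 - 7/(3*t))
g(Q) = -2
-7033*g(13) = -7033*(-2) = 14066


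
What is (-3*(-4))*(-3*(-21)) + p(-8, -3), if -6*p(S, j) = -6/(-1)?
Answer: 755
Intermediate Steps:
p(S, j) = -1 (p(S, j) = -(-1)/(-1) = -(-1)*(-1) = -⅙*6 = -1)
(-3*(-4))*(-3*(-21)) + p(-8, -3) = (-3*(-4))*(-3*(-21)) - 1 = 12*63 - 1 = 756 - 1 = 755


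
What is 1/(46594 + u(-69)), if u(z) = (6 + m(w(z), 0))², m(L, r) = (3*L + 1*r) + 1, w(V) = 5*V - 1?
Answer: 1/1109555 ≈ 9.0126e-7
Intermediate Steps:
w(V) = -1 + 5*V
m(L, r) = 1 + r + 3*L (m(L, r) = (3*L + r) + 1 = (r + 3*L) + 1 = 1 + r + 3*L)
u(z) = (4 + 15*z)² (u(z) = (6 + (1 + 0 + 3*(-1 + 5*z)))² = (6 + (1 + 0 + (-3 + 15*z)))² = (6 + (-2 + 15*z))² = (4 + 15*z)²)
1/(46594 + u(-69)) = 1/(46594 + (4 + 15*(-69))²) = 1/(46594 + (4 - 1035)²) = 1/(46594 + (-1031)²) = 1/(46594 + 1062961) = 1/1109555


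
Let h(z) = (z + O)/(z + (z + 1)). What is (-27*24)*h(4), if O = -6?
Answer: 144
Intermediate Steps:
h(z) = (-6 + z)/(1 + 2*z) (h(z) = (z - 6)/(z + (z + 1)) = (-6 + z)/(z + (1 + z)) = (-6 + z)/(1 + 2*z))
(-27*24)*h(4) = (-27*24)*((-6 + 4)/(1 + 2*4)) = -648*(-2)/(1 + 8) = -648*(-2)/9 = -72*(-2) = -648*(-2/9) = 144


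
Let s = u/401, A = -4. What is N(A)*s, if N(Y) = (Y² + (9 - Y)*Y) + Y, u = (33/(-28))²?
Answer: -5445/39298 ≈ -0.13856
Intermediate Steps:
u = 1089/784 (u = (33*(-1/28))² = (-33/28)² = 1089/784 ≈ 1.3890)
N(Y) = Y + Y² + Y*(9 - Y) (N(Y) = (Y² + Y*(9 - Y)) + Y = Y + Y² + Y*(9 - Y))
s = 1089/314384 (s = (1089/784)/401 = (1089/784)*(1/401) = 1089/314384 ≈ 0.0034639)
N(A)*s = (10*(-4))*(1089/314384) = -40*1089/314384 = -5445/39298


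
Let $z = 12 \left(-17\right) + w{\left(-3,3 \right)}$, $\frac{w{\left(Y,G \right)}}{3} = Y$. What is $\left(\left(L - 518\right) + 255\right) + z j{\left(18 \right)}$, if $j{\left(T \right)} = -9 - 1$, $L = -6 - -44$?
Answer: $1905$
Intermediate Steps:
$L = 38$ ($L = -6 + 44 = 38$)
$w{\left(Y,G \right)} = 3 Y$
$j{\left(T \right)} = -10$
$z = -213$ ($z = 12 \left(-17\right) + 3 \left(-3\right) = -204 - 9 = -213$)
$\left(\left(L - 518\right) + 255\right) + z j{\left(18 \right)} = \left(\left(38 - 518\right) + 255\right) - -2130 = \left(-480 + 255\right) + 2130 = -225 + 2130 = 1905$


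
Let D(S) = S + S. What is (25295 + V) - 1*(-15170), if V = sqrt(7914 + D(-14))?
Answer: 40465 + sqrt(7886) ≈ 40554.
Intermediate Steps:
D(S) = 2*S
V = sqrt(7886) (V = sqrt(7914 + 2*(-14)) = sqrt(7914 - 28) = sqrt(7886) ≈ 88.803)
(25295 + V) - 1*(-15170) = (25295 + sqrt(7886)) - 1*(-15170) = (25295 + sqrt(7886)) + 15170 = 40465 + sqrt(7886)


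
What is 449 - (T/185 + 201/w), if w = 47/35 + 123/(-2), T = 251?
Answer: 351332704/779035 ≈ 450.98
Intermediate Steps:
w = -4211/70 (w = 47*(1/35) + 123*(-½) = 47/35 - 123/2 = -4211/70 ≈ -60.157)
449 - (T/185 + 201/w) = 449 - (251/185 + 201/(-4211/70)) = 449 - (251*(1/185) + 201*(-70/4211)) = 449 - (251/185 - 14070/4211) = 449 - 1*(-1545989/779035) = 449 + 1545989/779035 = 351332704/779035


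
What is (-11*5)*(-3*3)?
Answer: 495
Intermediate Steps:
(-11*5)*(-3*3) = -55*(-9) = 495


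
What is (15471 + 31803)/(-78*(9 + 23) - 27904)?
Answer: -23637/15200 ≈ -1.5551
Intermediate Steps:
(15471 + 31803)/(-78*(9 + 23) - 27904) = 47274/(-78*32 - 27904) = 47274/(-2496 - 27904) = 47274/(-30400) = 47274*(-1/30400) = -23637/15200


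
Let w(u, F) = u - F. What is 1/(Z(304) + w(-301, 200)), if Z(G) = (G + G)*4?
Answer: 1/1931 ≈ 0.00051787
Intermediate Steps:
Z(G) = 8*G (Z(G) = (2*G)*4 = 8*G)
1/(Z(304) + w(-301, 200)) = 1/(8*304 + (-301 - 1*200)) = 1/(2432 + (-301 - 200)) = 1/(2432 - 501) = 1/1931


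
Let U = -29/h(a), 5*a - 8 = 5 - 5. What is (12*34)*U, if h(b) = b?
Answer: -7395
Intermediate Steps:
a = 8/5 (a = 8/5 + (5 - 5)/5 = 8/5 + (1/5)*0 = 8/5 + 0 = 8/5 ≈ 1.6000)
U = -145/8 (U = -29/8/5 = -29*5/8 = -145/8 ≈ -18.125)
(12*34)*U = (12*34)*(-145/8) = 408*(-145/8) = -7395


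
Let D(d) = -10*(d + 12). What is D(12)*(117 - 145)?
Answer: 6720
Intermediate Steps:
D(d) = -120 - 10*d (D(d) = -10*(12 + d) = -120 - 10*d)
D(12)*(117 - 145) = (-120 - 10*12)*(117 - 145) = (-120 - 120)*(-28) = -240*(-28) = 6720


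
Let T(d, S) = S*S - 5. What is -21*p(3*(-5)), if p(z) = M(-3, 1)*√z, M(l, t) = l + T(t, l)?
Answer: -21*I*√15 ≈ -81.333*I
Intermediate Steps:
T(d, S) = -5 + S² (T(d, S) = S² - 5 = -5 + S²)
M(l, t) = -5 + l + l² (M(l, t) = l + (-5 + l²) = -5 + l + l²)
p(z) = √z (p(z) = (-5 - 3 + (-3)²)*√z = (-5 - 3 + 9)*√z = 1*√z = √z)
-21*p(3*(-5)) = -21*I*√15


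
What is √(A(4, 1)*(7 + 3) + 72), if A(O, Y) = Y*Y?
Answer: √82 ≈ 9.0554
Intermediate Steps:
A(O, Y) = Y²
√(A(4, 1)*(7 + 3) + 72) = √(1²*(7 + 3) + 72) = √(1*10 + 72) = √(10 + 72) = √82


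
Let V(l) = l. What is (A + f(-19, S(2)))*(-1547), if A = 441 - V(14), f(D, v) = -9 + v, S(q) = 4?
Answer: -652834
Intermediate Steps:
A = 427 (A = 441 - 1*14 = 441 - 14 = 427)
(A + f(-19, S(2)))*(-1547) = (427 + (-9 + 4))*(-1547) = (427 - 5)*(-1547) = 422*(-1547) = -652834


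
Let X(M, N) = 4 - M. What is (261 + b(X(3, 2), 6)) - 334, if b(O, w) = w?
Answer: -67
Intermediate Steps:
(261 + b(X(3, 2), 6)) - 334 = (261 + 6) - 334 = 267 - 334 = -67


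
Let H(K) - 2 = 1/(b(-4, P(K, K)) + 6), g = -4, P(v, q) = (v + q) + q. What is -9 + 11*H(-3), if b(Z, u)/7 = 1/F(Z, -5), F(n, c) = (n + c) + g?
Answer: 1066/71 ≈ 15.014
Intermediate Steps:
P(v, q) = v + 2*q (P(v, q) = (q + v) + q = v + 2*q)
F(n, c) = -4 + c + n (F(n, c) = (n + c) - 4 = (c + n) - 4 = -4 + c + n)
b(Z, u) = 7/(-9 + Z) (b(Z, u) = 7/(-4 - 5 + Z) = 7/(-9 + Z))
H(K) = 155/71 (H(K) = 2 + 1/(7/(-9 - 4) + 6) = 2 + 1/(7/(-13) + 6) = 2 + 1/(7*(-1/13) + 6) = 2 + 1/(-7/13 + 6) = 2 + 1/(71/13) = 2 + 13/71 = 155/71)
-9 + 11*H(-3) = -9 + 11*(155/71) = -9 + 1705/71 = 1066/71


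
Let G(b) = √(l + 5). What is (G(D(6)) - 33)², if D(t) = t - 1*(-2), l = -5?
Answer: 1089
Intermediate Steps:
D(t) = 2 + t (D(t) = t + 2 = 2 + t)
G(b) = 0 (G(b) = √(-5 + 5) = √0 = 0)
(G(D(6)) - 33)² = (0 - 33)² = (-33)² = 1089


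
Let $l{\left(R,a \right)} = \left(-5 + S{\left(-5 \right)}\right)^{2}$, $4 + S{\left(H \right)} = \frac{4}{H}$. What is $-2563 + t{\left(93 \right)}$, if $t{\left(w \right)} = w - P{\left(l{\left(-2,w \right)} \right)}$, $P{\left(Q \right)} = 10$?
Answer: $-2480$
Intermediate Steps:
$S{\left(H \right)} = -4 + \frac{4}{H}$
$l{\left(R,a \right)} = \frac{2401}{25}$ ($l{\left(R,a \right)} = \left(-5 - \left(4 - \frac{4}{-5}\right)\right)^{2} = \left(-5 + \left(-4 + 4 \left(- \frac{1}{5}\right)\right)\right)^{2} = \left(-5 - \frac{24}{5}\right)^{2} = \left(- \frac{49}{5}\right)^{2} = \frac{2401}{25}$)
$t{\left(w \right)} = -10 + w$ ($t{\left(w \right)} = w - 10 = -10 + w$)
$-2563 + t{\left(93 \right)} = -2563 + \left(-10 + 93\right) = -2563 + 83 = -2480$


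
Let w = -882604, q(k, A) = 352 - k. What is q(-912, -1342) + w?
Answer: -881340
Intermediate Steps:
q(-912, -1342) + w = (352 - 1*(-912)) - 882604 = (352 + 912) - 882604 = 1264 - 882604 = -881340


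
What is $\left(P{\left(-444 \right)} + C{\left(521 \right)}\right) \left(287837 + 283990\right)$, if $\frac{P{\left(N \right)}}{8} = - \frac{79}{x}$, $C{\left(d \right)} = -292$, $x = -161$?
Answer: $- \frac{26521336260}{161} \approx -1.6473 \cdot 10^{8}$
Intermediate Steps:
$P{\left(N \right)} = \frac{632}{161}$ ($P{\left(N \right)} = 8 \left(- \frac{79}{-161}\right) = 8 \left(\left(-79\right) \left(- \frac{1}{161}\right)\right) = 8 \cdot \frac{79}{161} = \frac{632}{161}$)
$\left(P{\left(-444 \right)} + C{\left(521 \right)}\right) \left(287837 + 283990\right) = \left(\frac{632}{161} - 292\right) \left(287837 + 283990\right) = \left(- \frac{46380}{161}\right) 571827 = - \frac{26521336260}{161}$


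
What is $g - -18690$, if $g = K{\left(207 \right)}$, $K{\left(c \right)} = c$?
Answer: $18897$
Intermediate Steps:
$g = 207$
$g - -18690 = 207 - -18690 = 207 + 18690 = 18897$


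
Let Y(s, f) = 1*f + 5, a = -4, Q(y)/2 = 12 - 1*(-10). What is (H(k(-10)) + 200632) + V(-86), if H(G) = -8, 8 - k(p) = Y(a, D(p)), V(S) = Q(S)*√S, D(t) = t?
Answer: 200624 + 44*I*√86 ≈ 2.0062e+5 + 408.04*I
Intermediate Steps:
Q(y) = 44 (Q(y) = 2*(12 - 1*(-10)) = 2*(12 + 10) = 2*22 = 44)
V(S) = 44*√S
Y(s, f) = 5 + f (Y(s, f) = f + 5 = 5 + f)
k(p) = 3 - p (k(p) = 8 - (5 + p) = 8 + (-5 - p) = 3 - p)
(H(k(-10)) + 200632) + V(-86) = (-8 + 200632) + 44*√(-86) = 200624 + 44*(I*√86) = 200624 + 44*I*√86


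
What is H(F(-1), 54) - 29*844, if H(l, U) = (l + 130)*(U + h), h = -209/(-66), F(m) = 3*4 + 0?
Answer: -49075/3 ≈ -16358.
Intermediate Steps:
F(m) = 12 (F(m) = 12 + 0 = 12)
h = 19/6 (h = -209*(-1/66) = 19/6 ≈ 3.1667)
H(l, U) = (130 + l)*(19/6 + U) (H(l, U) = (l + 130)*(U + 19/6) = (130 + l)*(19/6 + U))
H(F(-1), 54) - 29*844 = (1235/3 + 130*54 + (19/6)*12 + 54*12) - 29*844 = (1235/3 + 7020 + 38 + 648) - 24476 = 24353/3 - 24476 = -49075/3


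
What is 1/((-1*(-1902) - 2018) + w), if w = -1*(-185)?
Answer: 1/69 ≈ 0.014493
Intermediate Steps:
w = 185
1/((-1*(-1902) - 2018) + w) = 1/((-1*(-1902) - 2018) + 185) = 1/((1902 - 2018) + 185) = 1/(-116 + 185) = 1/69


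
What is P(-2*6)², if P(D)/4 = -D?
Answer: 2304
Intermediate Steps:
P(D) = -4*D (P(D) = 4*(-D) = -4*D)
P(-2*6)² = (-(-8)*6)² = (-4*(-12))² = 48² = 2304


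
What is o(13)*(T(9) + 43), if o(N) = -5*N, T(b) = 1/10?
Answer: -5603/2 ≈ -2801.5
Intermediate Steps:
T(b) = ⅒
o(13)*(T(9) + 43) = (-5*13)*(⅒ + 43) = -65*431/10 = -5603/2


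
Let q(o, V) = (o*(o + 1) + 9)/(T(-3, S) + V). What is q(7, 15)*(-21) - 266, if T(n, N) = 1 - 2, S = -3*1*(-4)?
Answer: -727/2 ≈ -363.50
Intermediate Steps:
S = 12 (S = -3*(-4) = 12)
T(n, N) = -1
q(o, V) = (9 + o*(1 + o))/(-1 + V) (q(o, V) = (o*(o + 1) + 9)/(-1 + V) = (o*(1 + o) + 9)/(-1 + V) = (9 + o*(1 + o))/(-1 + V))
q(7, 15)*(-21) - 266 = ((9 + 7 + 7²)/(-1 + 15))*(-21) - 266 = ((9 + 7 + 49)/14)*(-21) - 266 = ((1/14)*65)*(-21) - 266 = (65/14)*(-21) - 266 = -195/2 - 266 = -727/2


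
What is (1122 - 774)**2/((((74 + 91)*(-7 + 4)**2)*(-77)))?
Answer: -13456/12705 ≈ -1.0591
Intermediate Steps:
(1122 - 774)**2/((((74 + 91)*(-7 + 4)**2)*(-77))) = 348**2/(((165*(-3)**2)*(-77))) = 121104/(((165*9)*(-77))) = 121104/((1485*(-77))) = 121104/(-114345) = 121104*(-1/114345) = -13456/12705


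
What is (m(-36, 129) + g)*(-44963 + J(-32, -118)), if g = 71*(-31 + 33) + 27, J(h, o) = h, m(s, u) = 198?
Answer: -16513165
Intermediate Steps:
g = 169 (g = 71*2 + 27 = 142 + 27 = 169)
(m(-36, 129) + g)*(-44963 + J(-32, -118)) = (198 + 169)*(-44963 - 32) = 367*(-44995) = -16513165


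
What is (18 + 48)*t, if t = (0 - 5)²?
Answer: 1650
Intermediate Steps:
t = 25 (t = (-5)² = 25)
(18 + 48)*t = (18 + 48)*25 = 66*25 = 1650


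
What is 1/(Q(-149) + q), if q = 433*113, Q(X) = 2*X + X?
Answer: 1/48482 ≈ 2.0626e-5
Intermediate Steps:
Q(X) = 3*X
q = 48929
1/(Q(-149) + q) = 1/(3*(-149) + 48929) = 1/(-447 + 48929) = 1/48482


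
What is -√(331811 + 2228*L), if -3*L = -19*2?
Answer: -√3240291/3 ≈ -600.03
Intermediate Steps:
L = 38/3 (L = -(-19)*2/3 = -⅓*(-38) = 38/3 ≈ 12.667)
-√(331811 + 2228*L) = -√(331811 + 2228*(38/3)) = -√(331811 + 84664/3) = -√(1080097/3) = -√3240291/3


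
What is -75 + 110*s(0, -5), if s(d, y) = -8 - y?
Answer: -405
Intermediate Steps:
-75 + 110*s(0, -5) = -75 + 110*(-8 - 1*(-5)) = -75 + 110*(-8 + 5) = -75 + 110*(-3) = -75 - 330 = -405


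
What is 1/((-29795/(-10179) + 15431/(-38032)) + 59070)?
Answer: 387127728/22868610984251 ≈ 1.6928e-5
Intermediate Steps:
1/((-29795/(-10179) + 15431/(-38032)) + 59070) = 1/((-29795*(-1/10179) + 15431*(-1/38032)) + 59070) = 1/((29795/10179 - 15431/38032) + 59070) = 1/(976091291/387127728 + 59070) = 1/(22868610984251/387127728) = 387127728/22868610984251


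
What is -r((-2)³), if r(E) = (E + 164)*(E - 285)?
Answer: 45708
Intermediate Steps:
r(E) = (-285 + E)*(164 + E) (r(E) = (164 + E)*(-285 + E) = (-285 + E)*(164 + E))
-r((-2)³) = -(-46740 + ((-2)³)² - 121*(-2)³) = -(-46740 + (-8)² - 121*(-8)) = -(-46740 + 64 + 968) = -1*(-45708) = 45708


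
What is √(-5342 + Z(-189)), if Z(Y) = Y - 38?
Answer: I*√5569 ≈ 74.626*I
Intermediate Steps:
Z(Y) = -38 + Y
√(-5342 + Z(-189)) = √(-5342 + (-38 - 189)) = √(-5342 - 227) = √(-5569) = I*√5569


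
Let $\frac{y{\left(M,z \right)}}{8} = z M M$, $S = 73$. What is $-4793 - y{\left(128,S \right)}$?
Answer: $-9573049$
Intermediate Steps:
$y{\left(M,z \right)} = 8 z M^{2}$ ($y{\left(M,z \right)} = 8 z M M = 8 M z M = 8 z M^{2}$)
$-4793 - y{\left(128,S \right)} = -4793 - 8 \cdot 73 \cdot 128^{2} = -4793 - 8 \cdot 73 \cdot 16384 = -4793 - 9568256 = -9573049$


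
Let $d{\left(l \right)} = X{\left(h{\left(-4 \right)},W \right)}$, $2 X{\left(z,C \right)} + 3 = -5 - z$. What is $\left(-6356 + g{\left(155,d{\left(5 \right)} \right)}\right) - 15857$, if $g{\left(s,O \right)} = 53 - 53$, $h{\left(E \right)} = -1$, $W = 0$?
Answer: $-22213$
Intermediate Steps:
$X{\left(z,C \right)} = -4 - \frac{z}{2}$ ($X{\left(z,C \right)} = - \frac{3}{2} + \frac{-5 - z}{2} = - \frac{3}{2} - \left(\frac{5}{2} + \frac{z}{2}\right) = -4 - \frac{z}{2}$)
$d{\left(l \right)} = - \frac{7}{2}$ ($d{\left(l \right)} = -4 - - \frac{1}{2} = -4 + \frac{1}{2} = - \frac{7}{2}$)
$g{\left(s,O \right)} = 0$ ($g{\left(s,O \right)} = 53 - 53 = 0$)
$\left(-6356 + g{\left(155,d{\left(5 \right)} \right)}\right) - 15857 = \left(-6356 + 0\right) - 15857 = -6356 - 15857 = -22213$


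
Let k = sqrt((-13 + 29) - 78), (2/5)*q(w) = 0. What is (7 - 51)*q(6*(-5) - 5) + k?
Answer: I*sqrt(62) ≈ 7.874*I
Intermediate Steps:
q(w) = 0 (q(w) = (5/2)*0 = 0)
k = I*sqrt(62) (k = sqrt(16 - 78) = sqrt(-62) = I*sqrt(62) ≈ 7.874*I)
(7 - 51)*q(6*(-5) - 5) + k = (7 - 51)*0 + I*sqrt(62) = -44*0 + I*sqrt(62) = 0 + I*sqrt(62) = I*sqrt(62)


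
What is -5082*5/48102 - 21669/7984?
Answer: -207532613/64007728 ≈ -3.2423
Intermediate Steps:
-5082*5/48102 - 21669/7984 = -25410*1/48102 - 21669*1/7984 = -4235/8017 - 21669/7984 = -207532613/64007728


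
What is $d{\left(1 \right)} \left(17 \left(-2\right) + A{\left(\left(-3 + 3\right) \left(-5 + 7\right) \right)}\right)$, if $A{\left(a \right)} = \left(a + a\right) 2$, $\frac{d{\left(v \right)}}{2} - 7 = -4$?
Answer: $-204$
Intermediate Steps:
$d{\left(v \right)} = 6$ ($d{\left(v \right)} = 14 + 2 \left(-4\right) = 14 - 8 = 6$)
$A{\left(a \right)} = 4 a$ ($A{\left(a \right)} = 2 a 2 = 4 a$)
$d{\left(1 \right)} \left(17 \left(-2\right) + A{\left(\left(-3 + 3\right) \left(-5 + 7\right) \right)}\right) = 6 \left(17 \left(-2\right) + 4 \left(-3 + 3\right) \left(-5 + 7\right)\right) = 6 \left(-34 + 4 \cdot 0 \cdot 2\right) = 6 \left(-34 + 4 \cdot 0\right) = 6 \left(-34 + 0\right) = 6 \left(-34\right) = -204$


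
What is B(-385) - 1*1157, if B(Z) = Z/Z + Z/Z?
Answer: -1155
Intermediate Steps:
B(Z) = 2 (B(Z) = 1 + 1 = 2)
B(-385) - 1*1157 = 2 - 1*1157 = 2 - 1157 = -1155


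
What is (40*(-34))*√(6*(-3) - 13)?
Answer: -1360*I*√31 ≈ -7572.2*I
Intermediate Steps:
(40*(-34))*√(6*(-3) - 13) = -1360*√(-18 - 13) = -1360*I*√31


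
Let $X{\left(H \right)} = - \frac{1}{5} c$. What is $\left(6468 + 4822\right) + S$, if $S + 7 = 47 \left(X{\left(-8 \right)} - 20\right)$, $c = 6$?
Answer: $\frac{51433}{5} \approx 10287.0$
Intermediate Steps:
$X{\left(H \right)} = - \frac{6}{5}$ ($X{\left(H \right)} = - \frac{1}{5} \cdot 6 = \left(-1\right) \frac{1}{5} \cdot 6 = \left(- \frac{1}{5}\right) 6 = - \frac{6}{5}$)
$S = - \frac{5017}{5}$ ($S = -7 + 47 \left(- \frac{6}{5} - 20\right) = -7 + 47 \left(- \frac{106}{5}\right) = -7 - \frac{4982}{5} = - \frac{5017}{5} \approx -1003.4$)
$\left(6468 + 4822\right) + S = \left(6468 + 4822\right) - \frac{5017}{5} = 11290 - \frac{5017}{5} = \frac{51433}{5}$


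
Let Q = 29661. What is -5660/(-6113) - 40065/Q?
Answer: -25678695/60439231 ≈ -0.42487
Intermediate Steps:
-5660/(-6113) - 40065/Q = -5660/(-6113) - 40065/29661 = -5660*(-1/6113) - 40065*1/29661 = 5660/6113 - 13355/9887 = -25678695/60439231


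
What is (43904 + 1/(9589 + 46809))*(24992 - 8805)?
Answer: 40080594975291/56398 ≈ 7.1067e+8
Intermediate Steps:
(43904 + 1/(9589 + 46809))*(24992 - 8805) = (43904 + 1/56398)*16187 = (2476097793/56398)*16187 = 40080594975291/56398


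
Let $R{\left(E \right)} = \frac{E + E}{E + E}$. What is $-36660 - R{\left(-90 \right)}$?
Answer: $-36661$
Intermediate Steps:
$R{\left(E \right)} = 1$ ($R{\left(E \right)} = \frac{2 E}{2 E} = 2 E \frac{1}{2 E} = 1$)
$-36660 - R{\left(-90 \right)} = -36660 - 1 = -36661$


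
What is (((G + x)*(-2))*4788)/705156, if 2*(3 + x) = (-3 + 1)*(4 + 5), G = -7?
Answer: 15162/58763 ≈ 0.25802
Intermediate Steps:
x = -12 (x = -3 + ((-3 + 1)*(4 + 5))/2 = -3 + (-2*9)/2 = -3 + (1/2)*(-18) = -3 - 9 = -12)
(((G + x)*(-2))*4788)/705156 = (((-7 - 12)*(-2))*4788)/705156 = (-19*(-2)*4788)*(1/705156) = (38*4788)*(1/705156) = 181944*(1/705156) = 15162/58763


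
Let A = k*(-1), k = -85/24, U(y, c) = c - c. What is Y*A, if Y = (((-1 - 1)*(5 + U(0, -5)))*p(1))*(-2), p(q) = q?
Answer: 425/6 ≈ 70.833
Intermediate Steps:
U(y, c) = 0
k = -85/24 (k = -85*1/24 = -85/24 ≈ -3.5417)
A = 85/24 (A = -85/24*(-1) = 85/24 ≈ 3.5417)
Y = 20 (Y = (((-1 - 1)*(5 + 0))*1)*(-2) = (-2*5*1)*(-2) = -10*1*(-2) = -10*(-2) = 20)
Y*A = 20*(85/24) = 425/6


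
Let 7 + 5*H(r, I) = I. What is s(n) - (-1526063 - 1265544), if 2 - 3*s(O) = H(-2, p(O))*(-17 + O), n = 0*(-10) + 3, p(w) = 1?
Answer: 41874031/15 ≈ 2.7916e+6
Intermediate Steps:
H(r, I) = -7/5 + I/5
n = 3 (n = 0 + 3 = 3)
s(O) = -92/15 + 2*O/5 (s(O) = 2/3 - (-7/5 + (1/5)*1)*(-17 + O)/3 = 2/3 - (-7/5 + 1/5)*(-17 + O)/3 = 2/3 - (-2)*(-17 + O)/5 = 2/3 - (102/5 - 6*O/5)/3 = 2/3 + (-34/5 + 2*O/5) = -92/15 + 2*O/5)
s(n) - (-1526063 - 1265544) = (-92/15 + (2/5)*3) - (-1526063 - 1265544) = (-92/15 + 6/5) - 1*(-2791607) = -74/15 + 2791607 = 41874031/15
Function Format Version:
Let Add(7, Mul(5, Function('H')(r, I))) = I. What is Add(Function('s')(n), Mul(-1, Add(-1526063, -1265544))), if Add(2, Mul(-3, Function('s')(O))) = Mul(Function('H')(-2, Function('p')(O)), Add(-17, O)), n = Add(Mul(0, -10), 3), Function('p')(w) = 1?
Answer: Rational(41874031, 15) ≈ 2.7916e+6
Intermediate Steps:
Function('H')(r, I) = Add(Rational(-7, 5), Mul(Rational(1, 5), I))
n = 3 (n = Add(0, 3) = 3)
Function('s')(O) = Add(Rational(-92, 15), Mul(Rational(2, 5), O)) (Function('s')(O) = Add(Rational(2, 3), Mul(Rational(-1, 3), Mul(Add(Rational(-7, 5), Mul(Rational(1, 5), 1)), Add(-17, O)))) = Add(Rational(2, 3), Mul(Rational(-1, 3), Mul(Add(Rational(-7, 5), Rational(1, 5)), Add(-17, O)))) = Add(Rational(2, 3), Mul(Rational(-1, 3), Mul(Rational(-6, 5), Add(-17, O)))) = Add(Rational(2, 3), Mul(Rational(-1, 3), Add(Rational(102, 5), Mul(Rational(-6, 5), O)))) = Add(Rational(2, 3), Add(Rational(-34, 5), Mul(Rational(2, 5), O))) = Add(Rational(-92, 15), Mul(Rational(2, 5), O)))
Add(Function('s')(n), Mul(-1, Add(-1526063, -1265544))) = Add(Add(Rational(-92, 15), Mul(Rational(2, 5), 3)), Mul(-1, Add(-1526063, -1265544))) = Add(Add(Rational(-92, 15), Rational(6, 5)), Mul(-1, -2791607)) = Add(Rational(-74, 15), 2791607) = Rational(41874031, 15)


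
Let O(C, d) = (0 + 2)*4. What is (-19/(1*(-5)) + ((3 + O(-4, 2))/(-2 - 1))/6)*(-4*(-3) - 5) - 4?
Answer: 1649/90 ≈ 18.322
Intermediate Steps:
O(C, d) = 8 (O(C, d) = 2*4 = 8)
(-19/(1*(-5)) + ((3 + O(-4, 2))/(-2 - 1))/6)*(-4*(-3) - 5) - 4 = (-19/(1*(-5)) + ((3 + 8)/(-2 - 1))/6)*(-4*(-3) - 5) - 4 = (-19/(-5) + (11/(-3))*(⅙))*(12 - 5) - 4 = (-19*(-⅕) + (11*(-⅓))*(⅙))*7 - 4 = (19/5 - 11/3*⅙)*7 - 4 = (19/5 - 11/18)*7 - 4 = (287/90)*7 - 4 = 2009/90 - 4 = 1649/90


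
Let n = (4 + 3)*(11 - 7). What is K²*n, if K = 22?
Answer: 13552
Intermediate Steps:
n = 28 (n = 7*4 = 28)
K²*n = 22²*28 = 484*28 = 13552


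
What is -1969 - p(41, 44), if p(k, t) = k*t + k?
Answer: -3814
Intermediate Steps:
p(k, t) = k + k*t
-1969 - p(41, 44) = -1969 - 41*(1 + 44) = -1969 - 41*45 = -1969 - 1*1845 = -1969 - 1845 = -3814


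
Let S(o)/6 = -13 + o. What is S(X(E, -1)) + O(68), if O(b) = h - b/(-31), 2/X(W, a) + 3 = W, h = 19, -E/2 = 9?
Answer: -12451/217 ≈ -57.378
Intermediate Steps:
E = -18 (E = -2*9 = -18)
X(W, a) = 2/(-3 + W)
O(b) = 19 + b/31 (O(b) = 19 - b/(-31) = 19 - b*(-1)/31 = 19 - (-1)*b/31 = 19 + b/31)
S(o) = -78 + 6*o (S(o) = 6*(-13 + o) = -78 + 6*o)
S(X(E, -1)) + O(68) = (-78 + 6*(2/(-3 - 18))) + (19 + (1/31)*68) = (-78 + 6*(2/(-21))) + (19 + 68/31) = (-78 + 6*(2*(-1/21))) + 657/31 = (-78 + 6*(-2/21)) + 657/31 = (-78 - 4/7) + 657/31 = -550/7 + 657/31 = -12451/217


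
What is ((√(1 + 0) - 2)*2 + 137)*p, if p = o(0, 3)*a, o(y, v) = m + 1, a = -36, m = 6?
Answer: -34020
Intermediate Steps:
o(y, v) = 7 (o(y, v) = 6 + 1 = 7)
p = -252 (p = 7*(-36) = -252)
((√(1 + 0) - 2)*2 + 137)*p = ((√(1 + 0) - 2)*2 + 137)*(-252) = ((√1 - 2)*2 + 137)*(-252) = ((1 - 2)*2 + 137)*(-252) = (-1*2 + 137)*(-252) = (-2 + 137)*(-252) = 135*(-252) = -34020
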